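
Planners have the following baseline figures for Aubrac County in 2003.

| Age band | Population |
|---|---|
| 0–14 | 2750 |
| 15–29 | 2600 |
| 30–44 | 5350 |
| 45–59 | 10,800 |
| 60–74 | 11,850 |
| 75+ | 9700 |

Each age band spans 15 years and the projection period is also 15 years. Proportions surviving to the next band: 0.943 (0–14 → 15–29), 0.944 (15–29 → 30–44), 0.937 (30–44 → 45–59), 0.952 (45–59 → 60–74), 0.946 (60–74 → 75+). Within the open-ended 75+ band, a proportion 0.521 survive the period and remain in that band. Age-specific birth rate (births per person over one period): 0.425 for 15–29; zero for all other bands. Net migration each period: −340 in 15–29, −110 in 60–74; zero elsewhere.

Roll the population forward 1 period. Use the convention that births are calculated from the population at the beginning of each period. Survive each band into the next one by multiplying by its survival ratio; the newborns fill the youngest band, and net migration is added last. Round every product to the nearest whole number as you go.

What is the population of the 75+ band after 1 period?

Call the groups 1 to 6, youngest first.
[period 1]
Births: 2600 * 0.425 = 1105
Group 2: 2750 * 0.943 = 2593
Group 3: 2600 * 0.944 = 2454
Group 4: 5350 * 0.937 = 5013
Group 5: 10800 * 0.952 = 10282
Group 6: 11850 * 0.946 + 9700 * 0.521 = 11210 + 5054 = 16264
Net migration: Group 2 − 340 → 2253; Group 5 − 110 → 10172
Giving 1105 / 2253 / 2454 / 5013 / 10172 / 16264.

16264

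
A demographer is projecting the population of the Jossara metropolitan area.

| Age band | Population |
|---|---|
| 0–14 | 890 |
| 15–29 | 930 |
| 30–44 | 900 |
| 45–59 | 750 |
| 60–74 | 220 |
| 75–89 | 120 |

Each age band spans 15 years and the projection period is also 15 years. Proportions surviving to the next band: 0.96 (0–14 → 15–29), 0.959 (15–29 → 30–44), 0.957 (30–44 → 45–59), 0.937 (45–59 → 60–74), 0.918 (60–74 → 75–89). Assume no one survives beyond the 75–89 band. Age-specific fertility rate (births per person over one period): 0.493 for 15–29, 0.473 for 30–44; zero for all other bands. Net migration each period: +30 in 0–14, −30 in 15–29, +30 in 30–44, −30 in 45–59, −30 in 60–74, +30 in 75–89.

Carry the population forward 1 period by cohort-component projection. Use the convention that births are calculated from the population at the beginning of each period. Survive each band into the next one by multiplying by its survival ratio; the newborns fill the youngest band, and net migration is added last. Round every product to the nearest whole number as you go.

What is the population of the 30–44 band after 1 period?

922

Numbering the bands 1..6 from youngest to oldest:
— Period 1 —
Births: 930 × 0.493 = 458 ; 900 × 0.473 = 426 — total 884
Band 2: 890 × 0.96 = 854
Band 3: 930 × 0.959 = 892
Band 4: 900 × 0.957 = 861
Band 5: 750 × 0.937 = 703
Band 6: 220 × 0.918 = 202
Net migration: Band 1 + 30 → 914; Band 2 − 30 → 824; Band 3 + 30 → 922; Band 4 − 30 → 831; Band 5 − 30 → 673; Band 6 + 30 → 232
Giving 914 / 824 / 922 / 831 / 673 / 232.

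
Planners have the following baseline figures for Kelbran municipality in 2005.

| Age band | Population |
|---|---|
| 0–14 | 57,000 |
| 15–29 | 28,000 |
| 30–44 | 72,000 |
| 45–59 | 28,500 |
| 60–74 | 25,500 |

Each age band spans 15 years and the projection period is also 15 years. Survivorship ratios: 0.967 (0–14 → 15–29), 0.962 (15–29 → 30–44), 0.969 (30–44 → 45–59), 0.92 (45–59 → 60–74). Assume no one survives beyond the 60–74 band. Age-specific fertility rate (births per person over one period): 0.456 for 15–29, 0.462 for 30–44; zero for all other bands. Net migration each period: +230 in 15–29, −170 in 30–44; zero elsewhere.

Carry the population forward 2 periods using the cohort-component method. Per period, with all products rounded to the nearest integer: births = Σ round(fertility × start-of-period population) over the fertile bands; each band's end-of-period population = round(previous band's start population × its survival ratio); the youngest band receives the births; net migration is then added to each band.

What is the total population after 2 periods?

225547

— Period 1 —
Births: 28000 * 0.456 = 12768, 72000 * 0.462 = 33264 ⇒ total 46032
15–29: 57000 * 0.967 = 55119
30–44: 28000 * 0.962 = 26936
45–59: 72000 * 0.969 = 69768
60–74: 28500 * 0.92 = 26220
Net migration: 15–29 + 230 → 55349; 30–44 − 170 → 26766
End of period: [46032, 55349, 26766, 69768, 26220]
— Period 2 —
Births: 55349 * 0.456 = 25239, 26766 * 0.462 = 12366 ⇒ total 37605
15–29: 46032 * 0.967 = 44513
30–44: 55349 * 0.962 = 53246
45–59: 26766 * 0.969 = 25936
60–74: 69768 * 0.92 = 64187
Net migration: 15–29 + 230 → 44743; 30–44 − 170 → 53076
End of period: [37605, 44743, 53076, 25936, 64187]
Total after period 2: 37605 + 44743 + 53076 + 25936 + 64187 = 225547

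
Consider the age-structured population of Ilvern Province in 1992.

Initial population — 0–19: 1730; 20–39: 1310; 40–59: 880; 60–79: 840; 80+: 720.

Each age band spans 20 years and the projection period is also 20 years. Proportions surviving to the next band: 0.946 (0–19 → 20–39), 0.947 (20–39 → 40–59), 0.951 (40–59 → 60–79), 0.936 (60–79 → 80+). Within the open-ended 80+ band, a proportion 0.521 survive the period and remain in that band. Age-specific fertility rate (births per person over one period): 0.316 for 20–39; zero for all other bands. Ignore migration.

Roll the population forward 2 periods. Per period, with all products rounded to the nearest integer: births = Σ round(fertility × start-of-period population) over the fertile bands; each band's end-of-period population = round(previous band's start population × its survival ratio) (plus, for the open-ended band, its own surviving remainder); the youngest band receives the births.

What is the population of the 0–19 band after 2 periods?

Period 1.
Births: 1310 * 0.316 = 414
20–39: 1730 * 0.946 = 1637
40–59: 1310 * 0.947 = 1241
60–79: 880 * 0.951 = 837
80+: 840 * 0.936 + 720 * 0.521 = 786 + 375 = 1161
End of period: [414, 1637, 1241, 837, 1161]
Period 2.
Births: 1637 * 0.316 = 517
20–39: 414 * 0.946 = 392
40–59: 1637 * 0.947 = 1550
60–79: 1241 * 0.951 = 1180
80+: 837 * 0.936 + 1161 * 0.521 = 783 + 605 = 1388
End of period: [517, 392, 1550, 1180, 1388]

517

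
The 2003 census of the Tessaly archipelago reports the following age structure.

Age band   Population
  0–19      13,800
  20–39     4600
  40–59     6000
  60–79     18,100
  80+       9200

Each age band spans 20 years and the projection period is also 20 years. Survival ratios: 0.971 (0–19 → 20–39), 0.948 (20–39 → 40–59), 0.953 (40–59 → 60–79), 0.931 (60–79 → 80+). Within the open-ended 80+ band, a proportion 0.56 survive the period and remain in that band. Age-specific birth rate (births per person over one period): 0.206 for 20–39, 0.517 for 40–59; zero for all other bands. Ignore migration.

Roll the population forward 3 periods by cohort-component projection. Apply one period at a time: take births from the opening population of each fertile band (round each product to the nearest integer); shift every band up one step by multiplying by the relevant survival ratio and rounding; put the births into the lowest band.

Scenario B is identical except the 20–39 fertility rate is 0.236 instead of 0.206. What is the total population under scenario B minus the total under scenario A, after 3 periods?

Call the groups 1 to 5, youngest first.
Period 1:
Births: 4600 × 0.206 = 948, 6000 × 0.517 = 3102 → total 4050
Group 2: 13800 × 0.971 = 13400
Group 3: 4600 × 0.948 = 4361
Group 4: 6000 × 0.953 = 5718
Group 5: 18100 × 0.931 + 9200 × 0.56 = 16851 + 5152 = 22003
Population now: 0–19=4050, 20–39=13400, 40–59=4361, 60–79=5718, 80+=22003
Period 2:
Births: 13400 × 0.206 = 2760, 4361 × 0.517 = 2255 → total 5015
Group 2: 4050 × 0.971 = 3933
Group 3: 13400 × 0.948 = 12703
Group 4: 4361 × 0.953 = 4156
Group 5: 5718 × 0.931 + 22003 × 0.56 = 5323 + 12322 = 17645
Population now: 0–19=5015, 20–39=3933, 40–59=12703, 60–79=4156, 80+=17645
Period 3:
Births: 3933 × 0.206 = 810, 12703 × 0.517 = 6567 → total 7377
Group 2: 5015 × 0.971 = 4870
Group 3: 3933 × 0.948 = 3728
Group 4: 12703 × 0.953 = 12106
Group 5: 4156 × 0.931 + 17645 × 0.56 = 3869 + 9881 = 13750
Population now: 0–19=7377, 20–39=4870, 40–59=3728, 60–79=12106, 80+=13750
Scenario A total after 3 periods: 41831
Scenario B projection —
Period 1:
Births: 4600 × 0.236 = 1086, 6000 × 0.517 = 3102 → total 4188
Group 2: 13800 × 0.971 = 13400
Group 3: 4600 × 0.948 = 4361
Group 4: 6000 × 0.953 = 5718
Group 5: 18100 × 0.931 + 9200 × 0.56 = 16851 + 5152 = 22003
Population now: 0–19=4188, 20–39=13400, 40–59=4361, 60–79=5718, 80+=22003
Period 2:
Births: 13400 × 0.236 = 3162, 4361 × 0.517 = 2255 → total 5417
Group 2: 4188 × 0.971 = 4067
Group 3: 13400 × 0.948 = 12703
Group 4: 4361 × 0.953 = 4156
Group 5: 5718 × 0.931 + 22003 × 0.56 = 5323 + 12322 = 17645
Population now: 0–19=5417, 20–39=4067, 40–59=12703, 60–79=4156, 80+=17645
Period 3:
Births: 4067 × 0.236 = 960, 12703 × 0.517 = 6567 → total 7527
Group 2: 5417 × 0.971 = 5260
Group 3: 4067 × 0.948 = 3856
Group 4: 12703 × 0.953 = 12106
Group 5: 4156 × 0.931 + 17645 × 0.56 = 3869 + 9881 = 13750
Population now: 0–19=7527, 20–39=5260, 40–59=3856, 60–79=12106, 80+=13750
Scenario B total after 3 periods: 42499
Difference B − A = 42499 − 41831 = 668

668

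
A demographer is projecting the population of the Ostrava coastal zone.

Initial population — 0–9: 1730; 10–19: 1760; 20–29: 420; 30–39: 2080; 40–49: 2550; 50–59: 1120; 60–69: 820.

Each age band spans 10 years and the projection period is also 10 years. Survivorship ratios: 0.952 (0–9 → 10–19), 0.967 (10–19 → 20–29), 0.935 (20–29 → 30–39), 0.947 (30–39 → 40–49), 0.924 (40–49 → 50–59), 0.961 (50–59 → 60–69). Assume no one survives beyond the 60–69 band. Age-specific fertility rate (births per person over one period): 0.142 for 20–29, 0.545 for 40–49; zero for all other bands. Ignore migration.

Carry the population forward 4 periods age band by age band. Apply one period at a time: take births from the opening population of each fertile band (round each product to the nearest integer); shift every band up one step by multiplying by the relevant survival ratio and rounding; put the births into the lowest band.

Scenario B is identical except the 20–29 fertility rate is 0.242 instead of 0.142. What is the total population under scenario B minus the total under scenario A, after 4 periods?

489

Numbering the groups 1..7 from youngest to oldest:
[period 1]
Births: 420 * 0.142 = 60, 2550 * 0.545 = 1390 → total 1450
Group 2: 1730 * 0.952 = 1647
Group 3: 1760 * 0.967 = 1702
Group 4: 420 * 0.935 = 393
Group 5: 2080 * 0.947 = 1970
Group 6: 2550 * 0.924 = 2356
Group 7: 1120 * 0.961 = 1076
End of period: [1450, 1647, 1702, 393, 1970, 2356, 1076]
[period 2]
Births: 1702 * 0.142 = 242, 1970 * 0.545 = 1074 → total 1316
Group 2: 1450 * 0.952 = 1380
Group 3: 1647 * 0.967 = 1593
Group 4: 1702 * 0.935 = 1591
Group 5: 393 * 0.947 = 372
Group 6: 1970 * 0.924 = 1820
Group 7: 2356 * 0.961 = 2264
End of period: [1316, 1380, 1593, 1591, 372, 1820, 2264]
[period 3]
Births: 1593 * 0.142 = 226, 372 * 0.545 = 203 → total 429
Group 2: 1316 * 0.952 = 1253
Group 3: 1380 * 0.967 = 1334
Group 4: 1593 * 0.935 = 1489
Group 5: 1591 * 0.947 = 1507
Group 6: 372 * 0.924 = 344
Group 7: 1820 * 0.961 = 1749
End of period: [429, 1253, 1334, 1489, 1507, 344, 1749]
[period 4]
Births: 1334 * 0.142 = 189, 1507 * 0.545 = 821 → total 1010
Group 2: 429 * 0.952 = 408
Group 3: 1253 * 0.967 = 1212
Group 4: 1334 * 0.935 = 1247
Group 5: 1489 * 0.947 = 1410
Group 6: 1507 * 0.924 = 1392
Group 7: 344 * 0.961 = 331
End of period: [1010, 408, 1212, 1247, 1410, 1392, 331]
Scenario A total after 4 periods: 7010
Scenario B projection —
[period 1]
Births: 420 * 0.242 = 102, 2550 * 0.545 = 1390 → total 1492
Group 2: 1730 * 0.952 = 1647
Group 3: 1760 * 0.967 = 1702
Group 4: 420 * 0.935 = 393
Group 5: 2080 * 0.947 = 1970
Group 6: 2550 * 0.924 = 2356
Group 7: 1120 * 0.961 = 1076
End of period: [1492, 1647, 1702, 393, 1970, 2356, 1076]
[period 2]
Births: 1702 * 0.242 = 412, 1970 * 0.545 = 1074 → total 1486
Group 2: 1492 * 0.952 = 1420
Group 3: 1647 * 0.967 = 1593
Group 4: 1702 * 0.935 = 1591
Group 5: 393 * 0.947 = 372
Group 6: 1970 * 0.924 = 1820
Group 7: 2356 * 0.961 = 2264
End of period: [1486, 1420, 1593, 1591, 372, 1820, 2264]
[period 3]
Births: 1593 * 0.242 = 386, 372 * 0.545 = 203 → total 589
Group 2: 1486 * 0.952 = 1415
Group 3: 1420 * 0.967 = 1373
Group 4: 1593 * 0.935 = 1489
Group 5: 1591 * 0.947 = 1507
Group 6: 372 * 0.924 = 344
Group 7: 1820 * 0.961 = 1749
End of period: [589, 1415, 1373, 1489, 1507, 344, 1749]
[period 4]
Births: 1373 * 0.242 = 332, 1507 * 0.545 = 821 → total 1153
Group 2: 589 * 0.952 = 561
Group 3: 1415 * 0.967 = 1368
Group 4: 1373 * 0.935 = 1284
Group 5: 1489 * 0.947 = 1410
Group 6: 1507 * 0.924 = 1392
Group 7: 344 * 0.961 = 331
End of period: [1153, 561, 1368, 1284, 1410, 1392, 331]
Scenario B total after 4 periods: 7499
Difference B − A = 7499 − 7010 = 489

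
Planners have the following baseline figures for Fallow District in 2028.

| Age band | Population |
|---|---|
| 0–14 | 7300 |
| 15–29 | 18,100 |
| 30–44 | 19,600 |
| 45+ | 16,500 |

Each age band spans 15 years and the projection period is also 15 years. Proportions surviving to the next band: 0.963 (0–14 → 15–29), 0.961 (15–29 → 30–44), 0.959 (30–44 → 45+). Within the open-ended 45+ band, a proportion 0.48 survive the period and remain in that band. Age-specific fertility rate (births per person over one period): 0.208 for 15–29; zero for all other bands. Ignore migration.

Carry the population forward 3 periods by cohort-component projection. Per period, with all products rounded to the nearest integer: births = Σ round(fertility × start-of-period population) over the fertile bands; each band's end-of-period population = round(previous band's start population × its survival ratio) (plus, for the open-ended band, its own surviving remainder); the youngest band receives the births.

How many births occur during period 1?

3765

(Bands numbered youngest = 1 to oldest = 4.)
Period 1.
Births: 18100 × 0.208 = 3765
Band 2: 7300 × 0.963 = 7030
Band 3: 18100 × 0.961 = 17394
Band 4: 19600 × 0.959 + 16500 × 0.48 = 18796 + 7920 = 26716
Population now: 0–14=3765, 15–29=7030, 30–44=17394, 45+=26716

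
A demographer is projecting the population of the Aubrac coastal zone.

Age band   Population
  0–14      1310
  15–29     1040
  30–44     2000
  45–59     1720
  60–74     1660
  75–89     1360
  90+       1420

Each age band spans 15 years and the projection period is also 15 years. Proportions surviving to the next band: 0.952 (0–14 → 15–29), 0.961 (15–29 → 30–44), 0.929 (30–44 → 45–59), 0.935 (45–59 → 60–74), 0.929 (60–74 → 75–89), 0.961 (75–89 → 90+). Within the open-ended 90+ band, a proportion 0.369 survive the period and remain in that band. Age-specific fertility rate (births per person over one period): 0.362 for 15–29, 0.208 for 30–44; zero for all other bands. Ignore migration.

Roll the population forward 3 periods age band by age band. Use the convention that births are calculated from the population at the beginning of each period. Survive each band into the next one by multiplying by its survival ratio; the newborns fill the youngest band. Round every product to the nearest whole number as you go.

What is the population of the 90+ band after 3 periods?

After projecting period 1:
Births: 1040 × 0.362 = 376  |  2000 × 0.208 = 416 — total 792
15–29: 1310 × 0.952 = 1247
30–44: 1040 × 0.961 = 999
45–59: 2000 × 0.929 = 1858
60–74: 1720 × 0.935 = 1608
75–89: 1660 × 0.929 = 1542
90+: 1360 × 0.961 + 1420 × 0.369 = 1307 + 524 = 1831
Giving 792 / 1247 / 999 / 1858 / 1608 / 1542 / 1831.
After projecting period 2:
Births: 1247 × 0.362 = 451  |  999 × 0.208 = 208 — total 659
15–29: 792 × 0.952 = 754
30–44: 1247 × 0.961 = 1198
45–59: 999 × 0.929 = 928
60–74: 1858 × 0.935 = 1737
75–89: 1608 × 0.929 = 1494
90+: 1542 × 0.961 + 1831 × 0.369 = 1482 + 676 = 2158
Giving 659 / 754 / 1198 / 928 / 1737 / 1494 / 2158.
After projecting period 3:
Births: 754 × 0.362 = 273  |  1198 × 0.208 = 249 — total 522
15–29: 659 × 0.952 = 627
30–44: 754 × 0.961 = 725
45–59: 1198 × 0.929 = 1113
60–74: 928 × 0.935 = 868
75–89: 1737 × 0.929 = 1614
90+: 1494 × 0.961 + 2158 × 0.369 = 1436 + 796 = 2232
Giving 522 / 627 / 725 / 1113 / 868 / 1614 / 2232.

2232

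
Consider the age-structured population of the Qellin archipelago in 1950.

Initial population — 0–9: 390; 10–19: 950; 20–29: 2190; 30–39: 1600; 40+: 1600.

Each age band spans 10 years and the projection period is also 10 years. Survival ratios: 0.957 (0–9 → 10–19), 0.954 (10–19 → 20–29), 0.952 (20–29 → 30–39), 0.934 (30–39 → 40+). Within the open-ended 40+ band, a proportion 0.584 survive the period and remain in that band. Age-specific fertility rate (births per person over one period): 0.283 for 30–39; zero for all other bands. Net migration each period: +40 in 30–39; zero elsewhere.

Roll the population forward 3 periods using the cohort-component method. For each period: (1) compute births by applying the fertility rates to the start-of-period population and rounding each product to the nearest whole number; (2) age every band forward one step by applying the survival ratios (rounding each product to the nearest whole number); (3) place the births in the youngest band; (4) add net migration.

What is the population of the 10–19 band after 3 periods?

(Groups numbered youngest = 1 to oldest = 5.)
After projecting period 1:
Births: 1600 * 0.283 = 453
Group 2: 390 * 0.957 = 373
Group 3: 950 * 0.954 = 906
Group 4: 2190 * 0.952 = 2085
Group 5: 1600 * 0.934 + 1600 * 0.584 = 1494 + 934 = 2428
Net migration: Group 4 + 40 → 2125
Population now: 0–9=453, 10–19=373, 20–29=906, 30–39=2125, 40+=2428
After projecting period 2:
Births: 2125 * 0.283 = 601
Group 2: 453 * 0.957 = 434
Group 3: 373 * 0.954 = 356
Group 4: 906 * 0.952 = 863
Group 5: 2125 * 0.934 + 2428 * 0.584 = 1985 + 1418 = 3403
Net migration: Group 4 + 40 → 903
Population now: 0–9=601, 10–19=434, 20–29=356, 30–39=903, 40+=3403
After projecting period 3:
Births: 903 * 0.283 = 256
Group 2: 601 * 0.957 = 575
Group 3: 434 * 0.954 = 414
Group 4: 356 * 0.952 = 339
Group 5: 903 * 0.934 + 3403 * 0.584 = 843 + 1987 = 2830
Net migration: Group 4 + 40 → 379
Population now: 0–9=256, 10–19=575, 20–29=414, 30–39=379, 40+=2830

575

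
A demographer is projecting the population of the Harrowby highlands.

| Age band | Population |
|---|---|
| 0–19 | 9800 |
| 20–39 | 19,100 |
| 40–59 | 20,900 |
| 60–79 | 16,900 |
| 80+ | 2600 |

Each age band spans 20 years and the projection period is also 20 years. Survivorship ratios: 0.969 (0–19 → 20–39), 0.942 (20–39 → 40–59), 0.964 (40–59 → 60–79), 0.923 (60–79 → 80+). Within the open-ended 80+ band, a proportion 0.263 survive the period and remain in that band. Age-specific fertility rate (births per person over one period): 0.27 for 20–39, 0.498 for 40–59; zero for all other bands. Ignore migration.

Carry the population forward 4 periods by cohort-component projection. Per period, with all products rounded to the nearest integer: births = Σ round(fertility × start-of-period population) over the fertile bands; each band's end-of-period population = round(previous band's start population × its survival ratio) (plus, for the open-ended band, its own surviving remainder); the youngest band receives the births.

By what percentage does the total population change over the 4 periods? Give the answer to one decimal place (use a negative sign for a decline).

-18.7

Period 1:
Births: 19100 × 0.27 = 5157, 20900 × 0.498 = 10408 → 15565
20–39: 9800 × 0.969 = 9496
40–59: 19100 × 0.942 = 17992
60–79: 20900 × 0.964 = 20148
80+: 16900 × 0.923 + 2600 × 0.263 = 15599 + 684 = 16283
End of period: [15565, 9496, 17992, 20148, 16283]
Period 2:
Births: 9496 × 0.27 = 2564, 17992 × 0.498 = 8960 → 11524
20–39: 15565 × 0.969 = 15082
40–59: 9496 × 0.942 = 8945
60–79: 17992 × 0.964 = 17344
80+: 20148 × 0.923 + 16283 × 0.263 = 18597 + 4282 = 22879
End of period: [11524, 15082, 8945, 17344, 22879]
Period 3:
Births: 15082 × 0.27 = 4072, 8945 × 0.498 = 4455 → 8527
20–39: 11524 × 0.969 = 11167
40–59: 15082 × 0.942 = 14207
60–79: 8945 × 0.964 = 8623
80+: 17344 × 0.923 + 22879 × 0.263 = 16009 + 6017 = 22026
End of period: [8527, 11167, 14207, 8623, 22026]
Period 4:
Births: 11167 × 0.27 = 3015, 14207 × 0.498 = 7075 → 10090
20–39: 8527 × 0.969 = 8263
40–59: 11167 × 0.942 = 10519
60–79: 14207 × 0.964 = 13696
80+: 8623 × 0.923 + 22026 × 0.263 = 7959 + 5793 = 13752
End of period: [10090, 8263, 10519, 13696, 13752]
Total: 69300 → 56320; change = -12980; percentage change = -18.7%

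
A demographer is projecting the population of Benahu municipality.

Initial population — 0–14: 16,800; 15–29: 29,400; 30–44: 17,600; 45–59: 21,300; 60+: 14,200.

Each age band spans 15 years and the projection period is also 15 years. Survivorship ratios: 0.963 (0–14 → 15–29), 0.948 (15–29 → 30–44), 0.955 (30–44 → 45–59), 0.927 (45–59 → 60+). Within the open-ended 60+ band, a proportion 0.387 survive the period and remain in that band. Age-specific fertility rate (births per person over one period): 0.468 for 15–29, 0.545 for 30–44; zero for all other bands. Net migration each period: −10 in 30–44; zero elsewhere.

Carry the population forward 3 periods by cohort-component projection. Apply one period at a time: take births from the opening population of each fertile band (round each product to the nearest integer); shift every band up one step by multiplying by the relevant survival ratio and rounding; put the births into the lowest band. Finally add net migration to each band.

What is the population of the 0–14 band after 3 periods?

Period 1.
Births: 29400 * 0.468 = 13759, 17600 * 0.545 = 9592 — total 23351
15–29: 16800 * 0.963 = 16178
30–44: 29400 * 0.948 = 27871
45–59: 17600 * 0.955 = 16808
60+: 21300 * 0.927 + 14200 * 0.387 = 19745 + 5495 = 25240
Net migration: 30–44 − 10 → 27861
→ [23351, 16178, 27861, 16808, 25240]
Period 2.
Births: 16178 * 0.468 = 7571, 27861 * 0.545 = 15184 — total 22755
15–29: 23351 * 0.963 = 22487
30–44: 16178 * 0.948 = 15337
45–59: 27861 * 0.955 = 26607
60+: 16808 * 0.927 + 25240 * 0.387 = 15581 + 9768 = 25349
Net migration: 30–44 − 10 → 15327
→ [22755, 22487, 15327, 26607, 25349]
Period 3.
Births: 22487 * 0.468 = 10524, 15327 * 0.545 = 8353 — total 18877
15–29: 22755 * 0.963 = 21913
30–44: 22487 * 0.948 = 21318
45–59: 15327 * 0.955 = 14637
60+: 26607 * 0.927 + 25349 * 0.387 = 24665 + 9810 = 34475
Net migration: 30–44 − 10 → 21308
→ [18877, 21913, 21308, 14637, 34475]

18877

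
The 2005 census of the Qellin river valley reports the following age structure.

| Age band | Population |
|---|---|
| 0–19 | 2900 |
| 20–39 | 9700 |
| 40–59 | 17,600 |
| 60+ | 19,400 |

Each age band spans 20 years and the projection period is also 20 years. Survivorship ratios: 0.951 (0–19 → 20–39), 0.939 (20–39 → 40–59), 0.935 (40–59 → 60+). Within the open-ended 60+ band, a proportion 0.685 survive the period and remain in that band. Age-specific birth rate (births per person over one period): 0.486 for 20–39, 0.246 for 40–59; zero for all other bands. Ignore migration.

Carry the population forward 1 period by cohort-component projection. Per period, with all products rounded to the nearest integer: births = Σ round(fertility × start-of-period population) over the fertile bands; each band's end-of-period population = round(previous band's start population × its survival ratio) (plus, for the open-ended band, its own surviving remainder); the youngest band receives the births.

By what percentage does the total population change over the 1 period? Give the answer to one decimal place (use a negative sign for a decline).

2.1

(Groups numbered youngest = 1 to oldest = 4.)
— Period 1 —
Births: 9700 * 0.486 = 4714, 17600 * 0.246 = 4330 — total 9044
Group 2: 2900 * 0.951 = 2758
Group 3: 9700 * 0.939 = 9108
Group 4: 17600 * 0.935 + 19400 * 0.685 = 16456 + 13289 = 29745
→ [9044, 2758, 9108, 29745]
Total: 49600 → 50655; change = 1055; percentage change = 2.1%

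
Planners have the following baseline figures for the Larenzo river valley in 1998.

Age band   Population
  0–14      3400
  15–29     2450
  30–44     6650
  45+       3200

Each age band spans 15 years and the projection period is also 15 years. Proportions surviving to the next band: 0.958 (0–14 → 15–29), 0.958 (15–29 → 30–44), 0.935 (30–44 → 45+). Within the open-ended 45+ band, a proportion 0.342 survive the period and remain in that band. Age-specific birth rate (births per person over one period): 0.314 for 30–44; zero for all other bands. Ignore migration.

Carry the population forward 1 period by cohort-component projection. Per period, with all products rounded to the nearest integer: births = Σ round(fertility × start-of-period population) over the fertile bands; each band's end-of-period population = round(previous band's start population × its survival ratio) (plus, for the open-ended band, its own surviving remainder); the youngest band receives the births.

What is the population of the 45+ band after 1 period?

7312

Let group 1 be 0–14 through group 4 = 45+.
— Period 1 —
Births: 6650 × 0.314 = 2088
Group 2: 3400 × 0.958 = 3257
Group 3: 2450 × 0.958 = 2347
Group 4: 6650 × 0.935 + 3200 × 0.342 = 6218 + 1094 = 7312
Population now: 0–14=2088, 15–29=3257, 30–44=2347, 45+=7312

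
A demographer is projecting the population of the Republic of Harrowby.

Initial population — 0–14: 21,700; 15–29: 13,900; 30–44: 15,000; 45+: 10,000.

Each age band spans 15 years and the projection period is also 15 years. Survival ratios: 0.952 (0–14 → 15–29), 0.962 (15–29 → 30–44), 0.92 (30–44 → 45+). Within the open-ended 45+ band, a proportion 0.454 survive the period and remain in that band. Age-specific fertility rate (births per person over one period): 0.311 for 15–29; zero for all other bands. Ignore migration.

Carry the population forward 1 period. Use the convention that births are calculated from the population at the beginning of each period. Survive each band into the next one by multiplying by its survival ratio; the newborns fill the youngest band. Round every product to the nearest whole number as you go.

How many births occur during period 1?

4323

After projecting period 1:
Births: 13900 * 0.311 = 4323
15–29: 21700 * 0.952 = 20658
30–44: 13900 * 0.962 = 13372
45+: 15000 * 0.92 + 10000 * 0.454 = 13800 + 4540 = 18340
Giving 4323 / 20658 / 13372 / 18340.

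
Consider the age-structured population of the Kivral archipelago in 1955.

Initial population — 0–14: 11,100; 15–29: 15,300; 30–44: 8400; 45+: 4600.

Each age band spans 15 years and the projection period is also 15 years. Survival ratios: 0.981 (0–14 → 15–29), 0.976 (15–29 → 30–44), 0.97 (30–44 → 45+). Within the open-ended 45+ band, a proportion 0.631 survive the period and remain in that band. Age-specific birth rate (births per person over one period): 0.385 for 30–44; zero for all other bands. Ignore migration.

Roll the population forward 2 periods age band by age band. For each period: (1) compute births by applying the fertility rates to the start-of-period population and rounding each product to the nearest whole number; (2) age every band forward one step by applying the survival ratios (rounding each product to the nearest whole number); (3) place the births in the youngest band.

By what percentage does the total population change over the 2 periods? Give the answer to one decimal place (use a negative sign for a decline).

Numbering the groups 1..4 from youngest to oldest:
After projecting period 1:
Births: 8400 × 0.385 = 3234
Group 2: 11100 × 0.981 = 10889
Group 3: 15300 × 0.976 = 14933
Group 4: 8400 × 0.97 + 4600 × 0.631 = 8148 + 2903 = 11051
Giving 3234 / 10889 / 14933 / 11051.
After projecting period 2:
Births: 14933 × 0.385 = 5749
Group 2: 3234 × 0.981 = 3173
Group 3: 10889 × 0.976 = 10628
Group 4: 14933 × 0.97 + 11051 × 0.631 = 14485 + 6973 = 21458
Giving 5749 / 3173 / 10628 / 21458.
Total: 39400 → 41008; change = 1608; percentage change = 4.1%

4.1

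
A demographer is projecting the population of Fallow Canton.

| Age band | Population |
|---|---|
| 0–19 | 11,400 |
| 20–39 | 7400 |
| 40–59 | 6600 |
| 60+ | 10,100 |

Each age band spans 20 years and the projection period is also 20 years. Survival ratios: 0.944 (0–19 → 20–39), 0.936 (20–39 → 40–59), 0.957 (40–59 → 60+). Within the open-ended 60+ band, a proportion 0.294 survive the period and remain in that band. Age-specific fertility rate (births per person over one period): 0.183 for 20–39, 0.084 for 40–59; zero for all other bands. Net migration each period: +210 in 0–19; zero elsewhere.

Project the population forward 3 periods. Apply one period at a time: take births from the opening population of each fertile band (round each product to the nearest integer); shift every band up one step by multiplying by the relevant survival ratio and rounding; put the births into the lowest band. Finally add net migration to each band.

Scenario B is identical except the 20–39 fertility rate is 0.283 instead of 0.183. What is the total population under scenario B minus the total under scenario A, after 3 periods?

— Period 1 —
Births: 7400 * 0.183 = 1354 ; 6600 * 0.084 = 554 ⇒ total 1908
20–39: 11400 * 0.944 = 10762
40–59: 7400 * 0.936 = 6926
60+: 6600 * 0.957 + 10100 * 0.294 = 6316 + 2969 = 9285
Net migration: 0–19 + 210 → 2118
Population now: 0–19=2118, 20–39=10762, 40–59=6926, 60+=9285
— Period 2 —
Births: 10762 * 0.183 = 1969 ; 6926 * 0.084 = 582 ⇒ total 2551
20–39: 2118 * 0.944 = 1999
40–59: 10762 * 0.936 = 10073
60+: 6926 * 0.957 + 9285 * 0.294 = 6628 + 2730 = 9358
Net migration: 0–19 + 210 → 2761
Population now: 0–19=2761, 20–39=1999, 40–59=10073, 60+=9358
— Period 3 —
Births: 1999 * 0.183 = 366 ; 10073 * 0.084 = 846 ⇒ total 1212
20–39: 2761 * 0.944 = 2606
40–59: 1999 * 0.936 = 1871
60+: 10073 * 0.957 + 9358 * 0.294 = 9640 + 2751 = 12391
Net migration: 0–19 + 210 → 1422
Population now: 0–19=1422, 20–39=2606, 40–59=1871, 60+=12391
Scenario A total after 3 periods: 18290
Scenario B projection —
— Period 1 —
Births: 7400 * 0.283 = 2094 ; 6600 * 0.084 = 554 ⇒ total 2648
20–39: 11400 * 0.944 = 10762
40–59: 7400 * 0.936 = 6926
60+: 6600 * 0.957 + 10100 * 0.294 = 6316 + 2969 = 9285
Net migration: 0–19 + 210 → 2858
Population now: 0–19=2858, 20–39=10762, 40–59=6926, 60+=9285
— Period 2 —
Births: 10762 * 0.283 = 3046 ; 6926 * 0.084 = 582 ⇒ total 3628
20–39: 2858 * 0.944 = 2698
40–59: 10762 * 0.936 = 10073
60+: 6926 * 0.957 + 9285 * 0.294 = 6628 + 2730 = 9358
Net migration: 0–19 + 210 → 3838
Population now: 0–19=3838, 20–39=2698, 40–59=10073, 60+=9358
— Period 3 —
Births: 2698 * 0.283 = 764 ; 10073 * 0.084 = 846 ⇒ total 1610
20–39: 3838 * 0.944 = 3623
40–59: 2698 * 0.936 = 2525
60+: 10073 * 0.957 + 9358 * 0.294 = 9640 + 2751 = 12391
Net migration: 0–19 + 210 → 1820
Population now: 0–19=1820, 20–39=3623, 40–59=2525, 60+=12391
Scenario B total after 3 periods: 20359
Difference B − A = 20359 − 18290 = 2069

2069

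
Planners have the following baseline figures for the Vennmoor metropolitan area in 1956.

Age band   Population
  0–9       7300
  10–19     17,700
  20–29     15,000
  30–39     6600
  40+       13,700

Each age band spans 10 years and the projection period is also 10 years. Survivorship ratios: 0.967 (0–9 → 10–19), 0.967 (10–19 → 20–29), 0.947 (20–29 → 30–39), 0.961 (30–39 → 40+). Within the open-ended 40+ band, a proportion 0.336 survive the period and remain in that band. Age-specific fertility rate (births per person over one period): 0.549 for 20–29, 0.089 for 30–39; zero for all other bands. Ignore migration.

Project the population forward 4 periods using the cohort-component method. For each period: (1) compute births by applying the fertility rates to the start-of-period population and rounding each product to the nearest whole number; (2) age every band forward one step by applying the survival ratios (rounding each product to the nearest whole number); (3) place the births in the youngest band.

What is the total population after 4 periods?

Let band 1 be 0–9 through band 5 = 40+.
[period 1]
Births: 15000 × 0.549 = 8235  |  6600 × 0.089 = 587 ⇒ total 8822
Band 2: 7300 × 0.967 = 7059
Band 3: 17700 × 0.967 = 17116
Band 4: 15000 × 0.947 = 14205
Band 5: 6600 × 0.961 + 13700 × 0.336 = 6343 + 4603 = 10946
→ [8822, 7059, 17116, 14205, 10946]
[period 2]
Births: 17116 × 0.549 = 9397  |  14205 × 0.089 = 1264 ⇒ total 10661
Band 2: 8822 × 0.967 = 8531
Band 3: 7059 × 0.967 = 6826
Band 4: 17116 × 0.947 = 16209
Band 5: 14205 × 0.961 + 10946 × 0.336 = 13651 + 3678 = 17329
→ [10661, 8531, 6826, 16209, 17329]
[period 3]
Births: 6826 × 0.549 = 3747  |  16209 × 0.089 = 1443 ⇒ total 5190
Band 2: 10661 × 0.967 = 10309
Band 3: 8531 × 0.967 = 8249
Band 4: 6826 × 0.947 = 6464
Band 5: 16209 × 0.961 + 17329 × 0.336 = 15577 + 5823 = 21400
→ [5190, 10309, 8249, 6464, 21400]
[period 4]
Births: 8249 × 0.549 = 4529  |  6464 × 0.089 = 575 ⇒ total 5104
Band 2: 5190 × 0.967 = 5019
Band 3: 10309 × 0.967 = 9969
Band 4: 8249 × 0.947 = 7812
Band 5: 6464 × 0.961 + 21400 × 0.336 = 6212 + 7190 = 13402
→ [5104, 5019, 9969, 7812, 13402]
Total after period 4: 5104 + 5019 + 9969 + 7812 + 13402 = 41306

41306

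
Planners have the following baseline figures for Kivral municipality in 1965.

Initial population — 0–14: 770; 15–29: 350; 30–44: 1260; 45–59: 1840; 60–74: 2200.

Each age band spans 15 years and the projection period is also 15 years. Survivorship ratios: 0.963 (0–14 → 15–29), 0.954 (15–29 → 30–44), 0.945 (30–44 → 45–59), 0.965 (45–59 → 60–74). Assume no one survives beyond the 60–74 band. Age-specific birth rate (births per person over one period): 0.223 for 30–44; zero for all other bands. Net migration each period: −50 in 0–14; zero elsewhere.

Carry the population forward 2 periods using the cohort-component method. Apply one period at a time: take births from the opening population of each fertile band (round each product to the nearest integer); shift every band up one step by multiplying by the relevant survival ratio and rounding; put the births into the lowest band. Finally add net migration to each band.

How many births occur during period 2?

74

Period 1:
Births: 1260 × 0.223 = 281
15–29: 770 × 0.963 = 742
30–44: 350 × 0.954 = 334
45–59: 1260 × 0.945 = 1191
60–74: 1840 × 0.965 = 1776
Net migration: 0–14 − 50 → 231
End of period: [231, 742, 334, 1191, 1776]
Period 2:
Births: 334 × 0.223 = 74
15–29: 231 × 0.963 = 222
30–44: 742 × 0.954 = 708
45–59: 334 × 0.945 = 316
60–74: 1191 × 0.965 = 1149
Net migration: 0–14 − 50 → 24
End of period: [24, 222, 708, 316, 1149]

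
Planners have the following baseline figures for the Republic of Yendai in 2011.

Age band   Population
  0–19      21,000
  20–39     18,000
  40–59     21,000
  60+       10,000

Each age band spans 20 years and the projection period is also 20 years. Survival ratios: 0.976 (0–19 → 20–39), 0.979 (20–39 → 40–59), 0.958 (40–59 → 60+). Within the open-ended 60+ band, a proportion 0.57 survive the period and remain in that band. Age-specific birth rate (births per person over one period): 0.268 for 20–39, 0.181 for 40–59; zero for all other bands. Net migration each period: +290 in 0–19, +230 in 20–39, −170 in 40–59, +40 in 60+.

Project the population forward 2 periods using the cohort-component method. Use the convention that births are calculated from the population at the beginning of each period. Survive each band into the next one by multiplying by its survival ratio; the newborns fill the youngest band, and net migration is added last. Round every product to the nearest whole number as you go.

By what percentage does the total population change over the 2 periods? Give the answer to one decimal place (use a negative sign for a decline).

-0.6

Call the bands 1 to 4, youngest first.
Period 1:
Births: 18000 * 0.268 = 4824  |  21000 * 0.181 = 3801 — total 8625
Band 2: 21000 * 0.976 = 20496
Band 3: 18000 * 0.979 = 17622
Band 4: 21000 * 0.958 + 10000 * 0.57 = 20118 + 5700 = 25818
Net migration: Band 1 + 290 → 8915; Band 2 + 230 → 20726; Band 3 − 170 → 17452; Band 4 + 40 → 25858
End of period: [8915, 20726, 17452, 25858]
Period 2:
Births: 20726 * 0.268 = 5555  |  17452 * 0.181 = 3159 — total 8714
Band 2: 8915 * 0.976 = 8701
Band 3: 20726 * 0.979 = 20291
Band 4: 17452 * 0.958 + 25858 * 0.57 = 16719 + 14739 = 31458
Net migration: Band 1 + 290 → 9004; Band 2 + 230 → 8931; Band 3 − 170 → 20121; Band 4 + 40 → 31498
End of period: [9004, 8931, 20121, 31498]
Total: 70000 → 69554; change = -446; percentage change = -0.6%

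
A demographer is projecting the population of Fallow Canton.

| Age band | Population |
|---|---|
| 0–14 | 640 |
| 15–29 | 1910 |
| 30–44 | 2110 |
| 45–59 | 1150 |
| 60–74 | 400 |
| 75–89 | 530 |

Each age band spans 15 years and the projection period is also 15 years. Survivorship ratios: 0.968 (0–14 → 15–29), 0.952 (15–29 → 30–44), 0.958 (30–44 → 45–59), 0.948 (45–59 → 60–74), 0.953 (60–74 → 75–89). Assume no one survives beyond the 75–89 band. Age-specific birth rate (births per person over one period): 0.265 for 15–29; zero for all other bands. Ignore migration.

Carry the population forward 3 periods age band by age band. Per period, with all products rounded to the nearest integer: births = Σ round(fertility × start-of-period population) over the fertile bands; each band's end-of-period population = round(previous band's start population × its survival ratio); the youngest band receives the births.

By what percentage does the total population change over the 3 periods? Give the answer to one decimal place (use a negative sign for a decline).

-28.8

After projecting period 1:
Births: 1910 × 0.265 = 506
15–29: 640 × 0.968 = 620
30–44: 1910 × 0.952 = 1818
45–59: 2110 × 0.958 = 2021
60–74: 1150 × 0.948 = 1090
75–89: 400 × 0.953 = 381
→ [506, 620, 1818, 2021, 1090, 381]
After projecting period 2:
Births: 620 × 0.265 = 164
15–29: 506 × 0.968 = 490
30–44: 620 × 0.952 = 590
45–59: 1818 × 0.958 = 1742
60–74: 2021 × 0.948 = 1916
75–89: 1090 × 0.953 = 1039
→ [164, 490, 590, 1742, 1916, 1039]
After projecting period 3:
Births: 490 × 0.265 = 130
15–29: 164 × 0.968 = 159
30–44: 490 × 0.952 = 466
45–59: 590 × 0.958 = 565
60–74: 1742 × 0.948 = 1651
75–89: 1916 × 0.953 = 1826
→ [130, 159, 466, 565, 1651, 1826]
Total: 6740 → 4797; change = -1943; percentage change = -28.8%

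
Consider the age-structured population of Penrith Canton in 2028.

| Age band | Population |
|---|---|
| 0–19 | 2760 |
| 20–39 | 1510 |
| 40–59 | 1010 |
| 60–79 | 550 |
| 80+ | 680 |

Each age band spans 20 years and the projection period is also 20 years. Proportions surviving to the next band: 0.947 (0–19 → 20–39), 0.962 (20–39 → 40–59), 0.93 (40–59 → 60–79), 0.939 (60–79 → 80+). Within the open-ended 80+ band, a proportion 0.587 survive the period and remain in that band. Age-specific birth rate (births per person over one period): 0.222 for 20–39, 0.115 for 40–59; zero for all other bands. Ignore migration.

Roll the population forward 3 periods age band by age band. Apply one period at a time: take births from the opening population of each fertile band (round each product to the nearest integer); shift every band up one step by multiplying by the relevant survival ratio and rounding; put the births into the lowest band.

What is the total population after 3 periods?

Numbering the groups 1..5 from youngest to oldest:
Period 1:
Births: 1510 × 0.222 = 335, 1010 × 0.115 = 116 → 451
Group 2: 2760 × 0.947 = 2614
Group 3: 1510 × 0.962 = 1453
Group 4: 1010 × 0.93 = 939
Group 5: 550 × 0.939 + 680 × 0.587 = 516 + 399 = 915
End of period: [451, 2614, 1453, 939, 915]
Period 2:
Births: 2614 × 0.222 = 580, 1453 × 0.115 = 167 → 747
Group 2: 451 × 0.947 = 427
Group 3: 2614 × 0.962 = 2515
Group 4: 1453 × 0.93 = 1351
Group 5: 939 × 0.939 + 915 × 0.587 = 882 + 537 = 1419
End of period: [747, 427, 2515, 1351, 1419]
Period 3:
Births: 427 × 0.222 = 95, 2515 × 0.115 = 289 → 384
Group 2: 747 × 0.947 = 707
Group 3: 427 × 0.962 = 411
Group 4: 2515 × 0.93 = 2339
Group 5: 1351 × 0.939 + 1419 × 0.587 = 1269 + 833 = 2102
End of period: [384, 707, 411, 2339, 2102]
Total after period 3: 384 + 707 + 411 + 2339 + 2102 = 5943

5943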